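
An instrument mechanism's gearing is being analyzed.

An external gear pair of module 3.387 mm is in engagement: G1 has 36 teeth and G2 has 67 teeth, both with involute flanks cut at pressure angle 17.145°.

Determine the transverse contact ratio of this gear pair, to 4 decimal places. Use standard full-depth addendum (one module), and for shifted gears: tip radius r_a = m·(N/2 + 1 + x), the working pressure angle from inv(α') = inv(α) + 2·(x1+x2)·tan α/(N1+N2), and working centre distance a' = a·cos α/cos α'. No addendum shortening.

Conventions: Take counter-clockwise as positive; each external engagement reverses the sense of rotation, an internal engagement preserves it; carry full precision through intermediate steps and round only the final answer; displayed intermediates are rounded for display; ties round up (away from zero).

1.9174

recognized (one external pair, fixed centres): single-mesh tooth geometry, m = 3.387, N1 = 36, N2 = 67
base radii: r_b1 = 58.256780, r_b2 = 108.422340
tip radii: r_a1 = 64.353000, r_a2 = 116.851500
no profile shift: α' = α, a' = a
action lengths: √(r_a1²−r_b1²) = 27.339646, √(r_a2²−r_b2²) = 43.576017
base pitch p_b = π·m·cos α = 10.167726
CR = (27.339646 + 43.576017 − 174.430500·sin 17.14500°)/10.167726 = 1.917355
contact ratio ≈ 1.9174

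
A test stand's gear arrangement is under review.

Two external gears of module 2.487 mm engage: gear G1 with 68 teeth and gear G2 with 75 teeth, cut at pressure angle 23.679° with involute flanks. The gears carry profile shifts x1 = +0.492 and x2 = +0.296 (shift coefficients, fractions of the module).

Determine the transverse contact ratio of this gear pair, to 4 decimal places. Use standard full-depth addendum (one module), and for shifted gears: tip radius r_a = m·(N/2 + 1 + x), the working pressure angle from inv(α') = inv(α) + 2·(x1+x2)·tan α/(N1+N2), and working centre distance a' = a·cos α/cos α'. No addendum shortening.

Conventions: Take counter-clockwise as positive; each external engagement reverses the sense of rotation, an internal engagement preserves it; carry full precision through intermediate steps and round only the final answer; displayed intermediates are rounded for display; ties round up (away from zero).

single-mesh involute tooth geometry (68T engaging 75T at module 2.487)
base radii: r_b1 = 77.439050, r_b2 = 85.410716
tip radii: r_a1 = 88.268604, r_a2 = 96.485652
inv(α') = inv(23.679°) + 2·(+0.492+0.296)·tan α/(68+75) = 0.03008878  ⇒  α' = 25.02985°
a' = a·cos α / cos α' = 177.8205·cos 23.679°/cos 25.02985° = 179.728520
action lengths: √(r_a1²−r_b1²) = 42.362012, √(r_a2²−r_b2²) = 44.883077
base pitch p_b = π·m·cos α = 7.155351
CR = (42.362012 + 44.883077 − 179.728520·sin 25.02985°)/7.155351 = 1.565777
contact ratio ≈ 1.5658

1.5658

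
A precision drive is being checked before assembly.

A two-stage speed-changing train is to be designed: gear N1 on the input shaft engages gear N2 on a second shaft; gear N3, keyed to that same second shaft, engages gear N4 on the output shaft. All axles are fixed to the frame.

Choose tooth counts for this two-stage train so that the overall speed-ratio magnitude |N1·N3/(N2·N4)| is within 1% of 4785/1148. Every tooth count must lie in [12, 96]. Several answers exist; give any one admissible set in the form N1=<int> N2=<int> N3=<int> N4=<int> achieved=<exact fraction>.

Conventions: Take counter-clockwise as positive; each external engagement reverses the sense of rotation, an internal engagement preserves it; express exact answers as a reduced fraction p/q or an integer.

2-stage fixed-axis compound train for ratio 4785/1148
target = 4785/1148 in lowest terms: an exact hit needs N1·N3 = k·4785 and N2·N4 = k·1148 for one integer k, every count in [12, 96]; additionally prefer no 1:1 stage (N1 ≠ N2, N3 ≠ N4)
k = 1: N1·N3 = 4785 = 55·87, N2·N4 = 1148 = 14·82
achieved = 55·87/(14·82) = 4785/1148; |achieved − target| = 0 ≤ 957/22960 ✓

N1=55 N2=14 N3=87 N4=82 achieved=4785/1148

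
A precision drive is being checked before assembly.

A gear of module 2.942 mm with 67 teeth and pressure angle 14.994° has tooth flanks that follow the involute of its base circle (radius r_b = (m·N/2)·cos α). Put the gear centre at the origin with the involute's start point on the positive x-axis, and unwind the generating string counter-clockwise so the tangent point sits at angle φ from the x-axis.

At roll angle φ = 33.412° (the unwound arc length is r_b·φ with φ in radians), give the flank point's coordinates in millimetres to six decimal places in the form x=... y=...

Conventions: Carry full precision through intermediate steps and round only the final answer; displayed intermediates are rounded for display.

x=110.038281 y=6.081637

topology: single-mesh involute geometry — m = 2.942, N = 67
pitch radius r_p = m·N/2 = 2.942·67/2 = 98.557000
base radius r_b = r_p·cos α = 98.557000·cos 14.994° = 95.201422
roll angle φ = 33.412° = 0.58314941 rad
x = r_b·(cos φ + φ·sin φ) = 110.038281
y = r_b·(sin φ − φ·cos φ) = 6.081637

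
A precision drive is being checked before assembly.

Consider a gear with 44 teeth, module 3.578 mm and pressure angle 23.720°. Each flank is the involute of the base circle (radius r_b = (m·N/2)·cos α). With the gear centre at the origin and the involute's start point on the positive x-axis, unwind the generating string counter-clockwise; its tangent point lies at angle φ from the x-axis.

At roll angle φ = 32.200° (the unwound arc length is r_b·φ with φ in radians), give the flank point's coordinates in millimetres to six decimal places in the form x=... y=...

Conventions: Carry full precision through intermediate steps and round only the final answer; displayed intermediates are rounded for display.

x=82.563959 y=4.130771

topology: single-mesh involute geometry — m = 3.578, N = 44
pitch radius r_p = m·N/2 = 3.578·44/2 = 78.716000
base radius r_b = r_p·cos α = 78.716000·cos 23.720° = 72.066248
roll angle φ = 32.200° = 0.56199602 rad
x = r_b·(cos φ + φ·sin φ) = 82.563959
y = r_b·(sin φ − φ·cos φ) = 4.130771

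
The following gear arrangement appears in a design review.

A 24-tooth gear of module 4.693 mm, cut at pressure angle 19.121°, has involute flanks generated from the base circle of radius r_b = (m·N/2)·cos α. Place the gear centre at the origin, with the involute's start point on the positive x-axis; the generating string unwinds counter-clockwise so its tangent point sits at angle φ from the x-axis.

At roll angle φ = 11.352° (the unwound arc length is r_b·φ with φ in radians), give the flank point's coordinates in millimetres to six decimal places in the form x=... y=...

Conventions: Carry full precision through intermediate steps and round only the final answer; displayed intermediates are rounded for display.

single-mesh involute tooth geometry (24T wheel at module 4.693)
pitch radius r_p = m·N/2 = 4.693·24/2 = 56.316000
base radius r_b = r_p·cos α = 56.316000·cos 19.121° = 53.208985
roll angle φ = 11.352° = 0.19812978 rad
x = r_b·(cos φ + φ·sin φ) = 54.243129
y = r_b·(sin φ − φ·cos φ) = 0.137406

x=54.243129 y=0.137406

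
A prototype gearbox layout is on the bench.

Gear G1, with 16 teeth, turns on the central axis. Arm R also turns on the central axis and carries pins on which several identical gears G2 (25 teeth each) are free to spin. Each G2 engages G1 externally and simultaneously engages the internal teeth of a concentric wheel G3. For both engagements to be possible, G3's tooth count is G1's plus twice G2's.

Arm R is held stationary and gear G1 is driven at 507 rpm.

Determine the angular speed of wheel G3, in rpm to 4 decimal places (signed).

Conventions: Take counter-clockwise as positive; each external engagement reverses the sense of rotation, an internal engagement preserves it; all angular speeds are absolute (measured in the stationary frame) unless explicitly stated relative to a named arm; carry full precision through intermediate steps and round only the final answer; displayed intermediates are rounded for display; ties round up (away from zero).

planetary set (16T centre, 25T on arm, 66T internal) — Willis relation
normalise by the input: solve with ω_sun = 1, then scale by 507 rpm
ring teeth: 16 + 2·25 = 66
16(ω_sun−ω_arm) = −66(ω_ring−ω_arm),  ω_arm = 0, ω_sun = 1
ω_ring = 0 − (16/66)(1−0) = -8/33
scale: ω_ring = -8/33 × 507 rpm = -122.9091 rpm

-122.9091 rpm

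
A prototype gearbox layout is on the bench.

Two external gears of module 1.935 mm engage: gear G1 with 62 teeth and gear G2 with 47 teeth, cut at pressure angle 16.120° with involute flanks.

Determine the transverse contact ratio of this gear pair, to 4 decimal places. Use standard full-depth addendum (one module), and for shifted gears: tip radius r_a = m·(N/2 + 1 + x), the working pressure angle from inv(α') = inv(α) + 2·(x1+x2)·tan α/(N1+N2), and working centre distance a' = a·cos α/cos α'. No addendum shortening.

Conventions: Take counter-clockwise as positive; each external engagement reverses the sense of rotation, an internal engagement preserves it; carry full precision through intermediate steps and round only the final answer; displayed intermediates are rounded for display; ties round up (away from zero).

class = single-mesh tooth geometry [involute pair 62T × 47T, m = 1.935]
base radii: r_b1 = 57.626527, r_b2 = 43.684626
tip radii: r_a1 = 61.920000, r_a2 = 47.407500
no profile shift: α' = α, a' = a
action lengths: √(r_a1²−r_b1²) = 22.655457, √(r_a2²−r_b2²) = 18.415334
base pitch p_b = π·m·cos α = 5.839970
CR = (22.655457 + 18.415334 − 105.457500·sin 16.12000°)/5.839970 = 2.018934
contact ratio ≈ 2.0189

2.0189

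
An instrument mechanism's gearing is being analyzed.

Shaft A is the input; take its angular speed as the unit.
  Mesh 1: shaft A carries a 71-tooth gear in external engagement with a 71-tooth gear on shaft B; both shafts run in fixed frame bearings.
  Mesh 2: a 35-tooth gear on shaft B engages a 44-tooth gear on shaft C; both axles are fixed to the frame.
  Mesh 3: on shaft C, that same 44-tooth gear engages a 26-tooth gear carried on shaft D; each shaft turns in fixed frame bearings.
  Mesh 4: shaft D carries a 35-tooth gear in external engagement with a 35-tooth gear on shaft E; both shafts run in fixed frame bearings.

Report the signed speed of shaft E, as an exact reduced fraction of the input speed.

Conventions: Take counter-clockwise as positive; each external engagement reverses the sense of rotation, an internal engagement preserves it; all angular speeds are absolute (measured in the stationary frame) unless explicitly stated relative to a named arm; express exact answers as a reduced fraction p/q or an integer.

35/26

4-mesh fixed-axis compound train (all bearings frame-fixed)
mesh 1 [71T→71T]: |ω|/ω_in = 1×71/71 = 1, sense flips to −
mesh 2 [35T→44T]: |ω|/ω_in = 1×35/44 = 35/44, sense flips to +
mesh 3 [44T→26T]: |ω|/ω_in = (35/44)×44/26 = 35/26, sense flips to −
mesh 4 [35T→35T]: |ω|/ω_in = (35/26)×35/35 = 35/26, sense flips to +
signed output speed (× input speed) = 35/26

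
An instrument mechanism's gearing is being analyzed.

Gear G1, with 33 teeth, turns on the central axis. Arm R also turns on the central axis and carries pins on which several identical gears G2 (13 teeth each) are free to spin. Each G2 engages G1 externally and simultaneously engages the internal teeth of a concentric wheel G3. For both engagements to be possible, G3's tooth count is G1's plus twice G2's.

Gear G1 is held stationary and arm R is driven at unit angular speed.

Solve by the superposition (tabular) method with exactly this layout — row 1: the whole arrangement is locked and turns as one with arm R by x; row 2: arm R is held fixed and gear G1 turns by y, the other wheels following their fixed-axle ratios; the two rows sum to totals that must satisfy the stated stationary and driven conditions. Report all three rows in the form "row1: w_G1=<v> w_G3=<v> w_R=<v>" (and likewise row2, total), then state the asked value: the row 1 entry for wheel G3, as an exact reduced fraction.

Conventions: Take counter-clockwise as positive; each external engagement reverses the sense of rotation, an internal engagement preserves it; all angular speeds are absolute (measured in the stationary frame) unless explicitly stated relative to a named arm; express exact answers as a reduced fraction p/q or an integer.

row1: w_G1=1 w_G3=1 w_R=1
row2: w_G1=-1 w_G3=33/59 w_R=0
total: w_G1=0 w_G3=92/59 w_R=1
asked value: 1

planetary set (33T centre, 13T on arm, 59T internal) — Willis relation
row 1: whole set turns with the arm by x
superposition row 2 [arm held]: sun y, ring −(33/59)·y, arm 0
boundary: total ω_sun = x + y = 0 and total ω_arm = x = 1  ⇒  y = -1, x = 1
row 2 ring = −(33/59)·(-1) = 33/59
totals (row 1 + row 2): sun 1 + (-1) = 0, ring 1 + 33/59 = 92/59, arm 1 + 0 = 1
asked cell (row1, ring) = 1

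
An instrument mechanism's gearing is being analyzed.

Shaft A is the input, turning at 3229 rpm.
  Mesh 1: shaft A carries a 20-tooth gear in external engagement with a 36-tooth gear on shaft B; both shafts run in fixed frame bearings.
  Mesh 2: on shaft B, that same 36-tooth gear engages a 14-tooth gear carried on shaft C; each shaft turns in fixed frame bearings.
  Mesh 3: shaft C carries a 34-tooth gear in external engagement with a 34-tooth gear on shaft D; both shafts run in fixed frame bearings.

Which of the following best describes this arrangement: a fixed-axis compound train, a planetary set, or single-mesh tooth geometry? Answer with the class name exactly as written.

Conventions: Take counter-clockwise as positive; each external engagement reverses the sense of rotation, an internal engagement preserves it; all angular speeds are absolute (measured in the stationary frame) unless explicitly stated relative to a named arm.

fixed-axis compound train

3-mesh fixed-axis compound train (all bearings frame-fixed)
classification: fixed-axis compound train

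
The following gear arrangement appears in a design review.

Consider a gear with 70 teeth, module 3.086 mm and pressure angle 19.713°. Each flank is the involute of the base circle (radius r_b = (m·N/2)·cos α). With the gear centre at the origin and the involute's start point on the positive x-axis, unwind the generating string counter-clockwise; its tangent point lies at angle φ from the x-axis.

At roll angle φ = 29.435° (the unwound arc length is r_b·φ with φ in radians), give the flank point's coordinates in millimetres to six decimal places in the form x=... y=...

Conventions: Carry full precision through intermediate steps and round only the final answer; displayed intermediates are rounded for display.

x=114.225538 y=4.475408

single-mesh involute tooth geometry (70T wheel at module 3.086)
pitch radius r_p = m·N/2 = 3.086·70/2 = 108.010000
base radius r_b = r_p·cos α = 108.010000·cos 19.713° = 101.679970
roll angle φ = 29.435° = 0.51373767 rad
x = r_b·(cos φ + φ·sin φ) = 114.225538
y = r_b·(sin φ − φ·cos φ) = 4.475408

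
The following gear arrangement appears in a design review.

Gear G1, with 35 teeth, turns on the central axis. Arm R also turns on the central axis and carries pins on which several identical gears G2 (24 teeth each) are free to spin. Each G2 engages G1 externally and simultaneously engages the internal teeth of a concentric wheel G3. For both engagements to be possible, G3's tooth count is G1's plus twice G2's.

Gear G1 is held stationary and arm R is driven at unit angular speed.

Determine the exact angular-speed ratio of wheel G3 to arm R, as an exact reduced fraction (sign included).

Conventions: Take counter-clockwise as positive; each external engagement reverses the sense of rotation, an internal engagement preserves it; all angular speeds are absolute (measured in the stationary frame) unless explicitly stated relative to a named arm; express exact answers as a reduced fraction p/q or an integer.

118/83

topology: planetary set — G1 35T / G2 24T / G3 83T, arm = carrier (Willis)
ring teeth: 35 + 2·24 = 83
35(ω_sun−ω_arm) = −83(ω_ring−ω_arm),  ω_sun = 0, ω_arm = 1
ω_ring = 1 − (35/83)(0−1) = 118/83
ω_out/ω_in = 118/83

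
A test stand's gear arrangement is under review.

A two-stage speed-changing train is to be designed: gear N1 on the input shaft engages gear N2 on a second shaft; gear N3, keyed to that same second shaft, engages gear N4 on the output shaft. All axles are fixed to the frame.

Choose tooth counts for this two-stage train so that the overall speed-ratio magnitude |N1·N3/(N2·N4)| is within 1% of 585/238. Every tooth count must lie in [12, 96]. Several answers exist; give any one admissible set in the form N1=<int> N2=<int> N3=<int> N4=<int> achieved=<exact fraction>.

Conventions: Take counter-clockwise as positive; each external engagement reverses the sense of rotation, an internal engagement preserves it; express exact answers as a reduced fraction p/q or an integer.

topology: fixed-axis compound train — 2 stages, target 585/238
target = 585/238 in lowest terms: an exact hit needs N1·N3 = k·585 and N2·N4 = k·238 for one integer k, every count in [12, 96]; additionally prefer no 1:1 stage (N1 ≠ N2, N3 ≠ N4)
k = 1: N1·N3 = 585 = 13·45, N2·N4 = 238 = 14·17
achieved = 13·45/(14·17) = 585/238; |achieved − target| = 0 ≤ 117/4760 ✓

N1=13 N2=14 N3=45 N4=17 achieved=585/238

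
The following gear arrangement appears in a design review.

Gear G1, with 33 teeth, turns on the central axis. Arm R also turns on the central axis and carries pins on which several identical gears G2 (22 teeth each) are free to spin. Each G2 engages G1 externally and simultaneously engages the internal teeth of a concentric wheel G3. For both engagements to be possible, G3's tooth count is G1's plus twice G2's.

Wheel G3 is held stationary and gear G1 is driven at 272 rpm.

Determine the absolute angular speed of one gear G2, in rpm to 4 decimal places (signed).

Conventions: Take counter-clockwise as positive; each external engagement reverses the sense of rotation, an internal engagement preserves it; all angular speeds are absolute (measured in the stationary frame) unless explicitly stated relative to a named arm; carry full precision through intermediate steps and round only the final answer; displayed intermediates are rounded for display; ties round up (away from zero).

-204.0000 rpm

topology: planetary set — G1 33T / G2 22T / G3 77T, arm = carrier (Willis)
normalise by the input: solve with ω_sun = 1, then scale by 272 rpm
ring teeth: 33 + 2·22 = 77
33(ω_sun−ω_arm) = −77(ω_ring−ω_arm),  ω_ring = 0, ω_sun = 1
33(1−ω_arm) = −77(0−ω_arm)  ⇒  110·ω_arm = 33  ⇒  ω_arm = 3/10
sun–planet mesh: 33·(1−3/10) = −22·(ω_p−ω_arm)  ⇒  ω_p−ω_arm = -21/20
ω_p = 3/10 − 21/20 = -3/4
scale: ω_p = -3/4 × 272 rpm = -204.0000 rpm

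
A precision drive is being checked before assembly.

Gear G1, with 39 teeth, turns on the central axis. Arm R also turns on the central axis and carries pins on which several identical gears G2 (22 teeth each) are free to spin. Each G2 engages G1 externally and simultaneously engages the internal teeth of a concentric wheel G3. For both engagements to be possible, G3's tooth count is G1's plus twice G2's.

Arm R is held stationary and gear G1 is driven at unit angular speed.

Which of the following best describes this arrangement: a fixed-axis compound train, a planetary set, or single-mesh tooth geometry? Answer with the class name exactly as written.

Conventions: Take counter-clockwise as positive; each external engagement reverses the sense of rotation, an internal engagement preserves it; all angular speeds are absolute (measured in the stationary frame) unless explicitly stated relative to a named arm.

class = planetary set [G3 = 39+2·22 = 83; Willis about the carrier]
classification: planetary set

planetary set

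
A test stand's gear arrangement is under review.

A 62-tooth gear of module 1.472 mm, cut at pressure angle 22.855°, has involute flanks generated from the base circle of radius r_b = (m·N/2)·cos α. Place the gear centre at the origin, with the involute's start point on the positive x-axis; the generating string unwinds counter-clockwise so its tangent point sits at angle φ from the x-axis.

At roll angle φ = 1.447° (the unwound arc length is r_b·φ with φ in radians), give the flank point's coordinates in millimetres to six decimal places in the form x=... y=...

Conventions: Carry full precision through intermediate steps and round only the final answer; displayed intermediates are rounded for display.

class = single-mesh tooth geometry [base-circle involute, m = 1.472, 62T]
pitch radius r_p = m·N/2 = 1.472·62/2 = 45.632000
base radius r_b = r_p·cos α = 45.632000·cos 22.855° = 42.049465
roll angle φ = 1.447° = 0.02525491 rad
x = r_b·(cos φ + φ·sin φ) = 42.062873
y = r_b·(sin φ − φ·cos φ) = 0.000226

x=42.062873 y=0.000226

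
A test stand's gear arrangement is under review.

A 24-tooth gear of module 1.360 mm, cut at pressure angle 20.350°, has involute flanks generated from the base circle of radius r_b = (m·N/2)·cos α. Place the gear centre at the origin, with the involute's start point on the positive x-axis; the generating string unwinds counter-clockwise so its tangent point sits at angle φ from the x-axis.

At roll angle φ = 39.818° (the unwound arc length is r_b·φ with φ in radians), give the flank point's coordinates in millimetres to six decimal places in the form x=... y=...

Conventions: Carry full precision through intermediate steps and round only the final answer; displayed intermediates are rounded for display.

recognized (one wheel, involute flank): single-mesh tooth geometry, m = 1.360, N = 24
pitch radius r_p = m·N/2 = 1.360·24/2 = 16.320000
base radius r_b = r_p·cos α = 16.320000·cos 20.350° = 15.301401
roll angle φ = 39.818° = 0.69495520 rad
x = r_b·(cos φ + φ·sin φ) = 18.562093
y = r_b·(sin φ − φ·cos φ) = 1.630642

x=18.562093 y=1.630642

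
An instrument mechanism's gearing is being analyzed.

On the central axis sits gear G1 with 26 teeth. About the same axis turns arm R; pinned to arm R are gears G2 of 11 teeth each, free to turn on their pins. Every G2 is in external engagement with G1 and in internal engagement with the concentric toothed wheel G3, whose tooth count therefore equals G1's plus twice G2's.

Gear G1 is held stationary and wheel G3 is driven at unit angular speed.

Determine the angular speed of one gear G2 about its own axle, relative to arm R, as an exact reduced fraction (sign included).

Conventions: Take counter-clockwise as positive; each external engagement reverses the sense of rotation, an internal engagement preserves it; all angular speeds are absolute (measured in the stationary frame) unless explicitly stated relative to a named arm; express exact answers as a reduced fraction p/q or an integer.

624/407

topology: planetary set — G1 26T / G2 11T / G3 48T, arm = carrier (Willis)
ring teeth: 26 + 2·11 = 48
26(ω_sun−ω_arm) = −48(ω_ring−ω_arm),  ω_sun = 0, ω_ring = 1
26(0−ω_arm) = −48(1−ω_arm)  ⇒  74·ω_arm = 48  ⇒  ω_arm = 24/37
sun–planet mesh: 26·(0−24/37) = −11·(ω_p−ω_arm)  ⇒  ω_p−ω_arm = 624/407
exact speed ratio = 624/407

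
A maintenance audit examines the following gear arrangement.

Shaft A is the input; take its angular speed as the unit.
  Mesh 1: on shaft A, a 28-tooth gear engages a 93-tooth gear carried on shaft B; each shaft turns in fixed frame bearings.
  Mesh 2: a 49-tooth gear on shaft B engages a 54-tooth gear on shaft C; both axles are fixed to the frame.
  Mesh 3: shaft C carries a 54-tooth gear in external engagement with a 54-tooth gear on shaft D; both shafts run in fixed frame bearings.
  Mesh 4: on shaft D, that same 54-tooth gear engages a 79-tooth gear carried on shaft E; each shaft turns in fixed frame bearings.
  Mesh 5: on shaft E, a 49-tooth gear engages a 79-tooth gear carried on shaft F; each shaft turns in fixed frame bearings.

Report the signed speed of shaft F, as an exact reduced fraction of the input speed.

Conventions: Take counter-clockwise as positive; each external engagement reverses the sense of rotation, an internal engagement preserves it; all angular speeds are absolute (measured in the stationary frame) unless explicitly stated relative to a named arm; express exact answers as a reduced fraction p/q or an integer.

5-mesh fixed-axis compound train (all bearings frame-fixed)
mesh 1 [28T→93T]: |ω|/ω_in = 1×28/93 = 28/93, sense flips to −
mesh 2 [49T→54T]: |ω|/ω_in = (28/93)×49/54 = 686/2511, sense flips to +
mesh 3 [54T→54T]: |ω|/ω_in = (686/2511)×54/54 = 686/2511, sense flips to −
mesh 4 [54T→79T]: |ω|/ω_in = (686/2511)×54/79 = 1372/7347, sense flips to +
mesh 5 [49T→79T]: |ω|/ω_in = (1372/7347)×49/79 = 67228/580413, sense flips to −
signed output speed (× input speed) = -67228/580413

-67228/580413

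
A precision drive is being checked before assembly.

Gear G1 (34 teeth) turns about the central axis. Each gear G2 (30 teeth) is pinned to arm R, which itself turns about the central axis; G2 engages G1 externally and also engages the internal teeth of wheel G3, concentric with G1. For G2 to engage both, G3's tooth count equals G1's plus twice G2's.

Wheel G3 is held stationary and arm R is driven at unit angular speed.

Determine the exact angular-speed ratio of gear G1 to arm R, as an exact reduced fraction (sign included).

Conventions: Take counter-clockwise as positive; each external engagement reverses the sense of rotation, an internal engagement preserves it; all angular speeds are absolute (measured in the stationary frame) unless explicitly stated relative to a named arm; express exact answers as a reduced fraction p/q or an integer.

class = planetary set [G3 = 34+2·30 = 94; Willis about the carrier]
ring teeth: 34 + 2·30 = 94
34(ω_sun−ω_arm) = −94(ω_ring−ω_arm),  ω_ring = 0, ω_arm = 1
ω_sun = 1 − (94/34)(0−1) = 64/17
ω_out/ω_in = 64/17

64/17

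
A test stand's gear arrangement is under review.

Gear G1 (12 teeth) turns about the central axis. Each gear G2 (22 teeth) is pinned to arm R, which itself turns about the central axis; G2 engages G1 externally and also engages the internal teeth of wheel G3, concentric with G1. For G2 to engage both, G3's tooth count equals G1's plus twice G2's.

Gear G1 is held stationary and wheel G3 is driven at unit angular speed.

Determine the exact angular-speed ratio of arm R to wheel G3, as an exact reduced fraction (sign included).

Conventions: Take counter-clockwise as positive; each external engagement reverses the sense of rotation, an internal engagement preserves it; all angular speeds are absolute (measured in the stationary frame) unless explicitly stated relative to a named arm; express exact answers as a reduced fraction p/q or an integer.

14/17

planetary set (12T centre, 22T on arm, 56T internal) — Willis relation
ring teeth: 12 + 2·22 = 56
12(ω_sun−ω_arm) = −56(ω_ring−ω_arm),  ω_sun = 0, ω_ring = 1
12(0−ω_arm) = −56(1−ω_arm)  ⇒  68·ω_arm = 56  ⇒  ω_arm = 14/17
ω_out/ω_in = 14/17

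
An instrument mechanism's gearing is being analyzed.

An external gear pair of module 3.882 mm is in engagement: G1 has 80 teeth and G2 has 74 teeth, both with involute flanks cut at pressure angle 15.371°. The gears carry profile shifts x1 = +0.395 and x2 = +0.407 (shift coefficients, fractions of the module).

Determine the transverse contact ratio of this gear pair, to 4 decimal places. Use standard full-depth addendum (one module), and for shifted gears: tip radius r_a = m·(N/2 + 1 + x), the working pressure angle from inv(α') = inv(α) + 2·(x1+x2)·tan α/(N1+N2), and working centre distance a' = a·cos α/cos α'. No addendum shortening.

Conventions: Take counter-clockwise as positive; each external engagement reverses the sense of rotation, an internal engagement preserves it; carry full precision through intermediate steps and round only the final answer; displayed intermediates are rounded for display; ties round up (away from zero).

recognized (one external pair, fixed centres): single-mesh tooth geometry, m = 3.882, N1 = 80, N2 = 74
base radii: r_b1 = 149.725586, r_b2 = 138.496167
tip radii: r_a1 = 160.695390, r_a2 = 149.095974
inv(α') = inv(15.371°) + 2·(+0.395+0.407)·tan α/(80+74) = 0.00949012  ⇒  α' = 17.28035°
a' = a·cos α / cos α' = 298.9140·cos 15.371°/cos 17.28035° = 301.846265
action lengths: √(r_a1²−r_b1²) = 58.354581, √(r_a2²−r_b2²) = 55.212508
base pitch p_b = π·m·cos α = 11.759420
CR = (58.354581 + 55.212508 − 301.846265·sin 17.28035°)/11.759420 = 2.032792
contact ratio ≈ 2.0328

2.0328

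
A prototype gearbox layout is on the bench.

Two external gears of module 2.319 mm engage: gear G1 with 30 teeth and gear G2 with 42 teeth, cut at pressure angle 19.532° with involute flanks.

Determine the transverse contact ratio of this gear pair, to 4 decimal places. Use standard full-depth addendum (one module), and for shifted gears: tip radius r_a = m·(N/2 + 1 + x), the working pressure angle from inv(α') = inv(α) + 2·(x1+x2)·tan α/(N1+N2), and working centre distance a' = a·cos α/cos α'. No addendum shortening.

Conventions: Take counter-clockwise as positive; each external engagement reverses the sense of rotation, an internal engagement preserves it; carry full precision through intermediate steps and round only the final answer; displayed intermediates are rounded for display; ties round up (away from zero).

recognized (one external pair, fixed centres): single-mesh tooth geometry, m = 2.319, N1 = 30, N2 = 42
base radii: r_b1 = 32.783294, r_b2 = 45.896612
tip radii: r_a1 = 37.104000, r_a2 = 51.018000
no profile shift: α' = α, a' = a
action lengths: √(r_a1²−r_b1²) = 17.377067, √(r_a2²−r_b2²) = 22.278630
base pitch p_b = π·m·cos α = 6.866117
CR = (17.377067 + 22.278630 − 83.484000·sin 19.53200°)/6.866117 = 1.710460
contact ratio ≈ 1.7105

1.7105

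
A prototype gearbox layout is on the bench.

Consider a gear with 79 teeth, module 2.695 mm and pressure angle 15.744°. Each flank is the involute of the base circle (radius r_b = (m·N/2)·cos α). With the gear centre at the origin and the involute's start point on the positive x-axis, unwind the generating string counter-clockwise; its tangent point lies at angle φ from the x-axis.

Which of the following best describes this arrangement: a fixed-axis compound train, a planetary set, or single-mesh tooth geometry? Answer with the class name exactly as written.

single-mesh involute tooth geometry (79T wheel at module 2.695)
classification: single-mesh tooth geometry

single-mesh tooth geometry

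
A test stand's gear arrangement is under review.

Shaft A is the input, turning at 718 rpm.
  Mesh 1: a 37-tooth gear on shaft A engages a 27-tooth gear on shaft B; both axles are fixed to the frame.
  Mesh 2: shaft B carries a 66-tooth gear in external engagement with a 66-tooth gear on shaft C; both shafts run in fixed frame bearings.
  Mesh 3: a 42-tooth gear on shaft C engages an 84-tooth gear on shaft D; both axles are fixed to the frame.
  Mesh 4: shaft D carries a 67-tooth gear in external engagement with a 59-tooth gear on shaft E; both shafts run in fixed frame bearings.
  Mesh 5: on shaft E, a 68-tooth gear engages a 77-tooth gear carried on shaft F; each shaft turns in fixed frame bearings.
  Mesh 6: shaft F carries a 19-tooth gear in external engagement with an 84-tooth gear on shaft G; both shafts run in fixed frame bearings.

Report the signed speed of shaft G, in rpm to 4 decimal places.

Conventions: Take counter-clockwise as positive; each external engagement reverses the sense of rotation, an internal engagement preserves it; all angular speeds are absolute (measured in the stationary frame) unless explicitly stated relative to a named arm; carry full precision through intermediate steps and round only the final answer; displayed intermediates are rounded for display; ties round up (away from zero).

+111.5958 rpm

recognized (7 fixed axles, 6 meshes): fixed-axis compound train
mesh 1 [37T→27T]: ω = 718.0000×37/27 = 983.9259 rpm, sense flips to −
mesh 2 [66T→66T]: ω = 983.9259×66/66 = 983.9259 rpm, sense flips to +
mesh 3 [42T→84T]: ω = 983.9259×42/84 = 491.9630 rpm, sense flips to −
mesh 4 [67T→59T]: ω = 491.9630×67/59 = 558.6698 rpm, sense flips to +
mesh 5 [68T→77T]: ω = 558.6698×68/77 = 493.3707 rpm, sense flips to −
mesh 6 [19T→84T]: ω = 493.3707×19/84 = 111.5958 rpm, sense flips to +
signed output speed = +111.5958 rpm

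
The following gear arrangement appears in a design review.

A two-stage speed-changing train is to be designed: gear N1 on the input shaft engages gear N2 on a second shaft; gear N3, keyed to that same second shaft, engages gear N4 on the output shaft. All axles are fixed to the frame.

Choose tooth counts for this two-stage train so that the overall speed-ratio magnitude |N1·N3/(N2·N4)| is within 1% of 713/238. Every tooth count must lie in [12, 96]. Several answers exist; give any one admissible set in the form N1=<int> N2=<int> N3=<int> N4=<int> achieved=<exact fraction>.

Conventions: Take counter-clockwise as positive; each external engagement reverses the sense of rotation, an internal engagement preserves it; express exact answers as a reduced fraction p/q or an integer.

2-stage fixed-axis compound train for ratio 713/238
target = 713/238 in lowest terms: an exact hit needs N1·N3 = k·713 and N2·N4 = k·238 for one integer k, every count in [12, 96]; additionally prefer no 1:1 stage (N1 ≠ N2, N3 ≠ N4)
k = 1: N1·N3 = 713 = 23·31, N2·N4 = 238 = 14·17
achieved = 23·31/(14·17) = 713/238; |achieved − target| = 0 ≤ 713/23800 ✓

N1=23 N2=14 N3=31 N4=17 achieved=713/238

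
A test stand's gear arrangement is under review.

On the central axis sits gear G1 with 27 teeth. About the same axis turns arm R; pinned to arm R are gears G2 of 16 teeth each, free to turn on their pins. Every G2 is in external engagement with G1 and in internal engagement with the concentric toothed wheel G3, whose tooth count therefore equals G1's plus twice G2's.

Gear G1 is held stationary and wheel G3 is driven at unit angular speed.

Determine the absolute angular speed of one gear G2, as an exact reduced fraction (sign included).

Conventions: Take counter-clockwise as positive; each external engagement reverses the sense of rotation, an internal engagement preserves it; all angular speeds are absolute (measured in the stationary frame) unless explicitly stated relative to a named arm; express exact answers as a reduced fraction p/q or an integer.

59/32

class = planetary set [G3 = 27+2·16 = 59; Willis about the carrier]
ring teeth: 27 + 2·16 = 59
27(ω_sun−ω_arm) = −59(ω_ring−ω_arm),  ω_sun = 0, ω_ring = 1
27(0−ω_arm) = −59(1−ω_arm)  ⇒  86·ω_arm = 59  ⇒  ω_arm = 59/86
sun–planet mesh: 27·(0−59/86) = −16·(ω_p−ω_arm)  ⇒  ω_p−ω_arm = 1593/1376
ω_p = 59/86 + 1593/1376 = 59/32
exact speed ratio = 59/32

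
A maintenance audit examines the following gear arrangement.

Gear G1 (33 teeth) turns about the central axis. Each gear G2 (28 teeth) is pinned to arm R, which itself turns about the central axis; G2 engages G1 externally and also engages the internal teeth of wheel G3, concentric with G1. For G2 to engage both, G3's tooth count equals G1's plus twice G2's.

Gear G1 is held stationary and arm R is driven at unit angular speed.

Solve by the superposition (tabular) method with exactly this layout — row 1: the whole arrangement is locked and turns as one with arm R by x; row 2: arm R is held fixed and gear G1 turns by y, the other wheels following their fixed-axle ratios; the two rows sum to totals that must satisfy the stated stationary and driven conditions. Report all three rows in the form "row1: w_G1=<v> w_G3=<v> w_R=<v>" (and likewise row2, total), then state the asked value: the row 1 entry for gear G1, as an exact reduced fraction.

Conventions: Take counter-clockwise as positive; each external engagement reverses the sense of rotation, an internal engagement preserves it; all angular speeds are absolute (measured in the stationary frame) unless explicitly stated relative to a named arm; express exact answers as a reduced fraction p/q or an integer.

row1: w_G1=1 w_G3=1 w_R=1
row2: w_G1=-1 w_G3=33/89 w_R=0
total: w_G1=0 w_G3=122/89 w_R=1
asked value: 1

recognized (axles ride arm R): planetary set, 33/28/89 teeth
row 1 (train locked, turned with arm): all members turn x
superposition row 2 [arm held]: sun y, ring −(33/89)·y, arm 0
boundary: total ω_sun = x + y = 0 and total ω_arm = x = 1  ⇒  y = -1, x = 1
row 2 ring = −(33/89)·(-1) = 33/89
totals (row 1 + row 2): sun 1 + (-1) = 0, ring 1 + 33/89 = 122/89, arm 1 + 0 = 1
asked cell (row1, sun) = 1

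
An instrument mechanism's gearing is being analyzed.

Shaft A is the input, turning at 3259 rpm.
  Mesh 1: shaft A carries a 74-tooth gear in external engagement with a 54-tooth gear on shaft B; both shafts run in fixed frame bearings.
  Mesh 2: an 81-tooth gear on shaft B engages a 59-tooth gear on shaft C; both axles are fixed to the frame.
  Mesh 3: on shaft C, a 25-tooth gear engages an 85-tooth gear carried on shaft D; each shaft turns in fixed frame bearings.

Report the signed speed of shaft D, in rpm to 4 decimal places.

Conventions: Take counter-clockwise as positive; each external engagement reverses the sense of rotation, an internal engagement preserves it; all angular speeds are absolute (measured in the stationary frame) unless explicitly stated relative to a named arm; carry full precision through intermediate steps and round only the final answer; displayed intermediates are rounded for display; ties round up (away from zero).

recognized (4 fixed axles, 3 meshes): fixed-axis compound train
mesh 1 [74T→54T]: ω = 3259.0000×74/54 = 4466.0370 rpm, sense flips to −
mesh 2 [81T→59T]: ω = 4466.0370×81/59 = 6131.3390 rpm, sense flips to +
mesh 3 [25T→85T]: ω = 6131.3390×25/85 = 1803.3350 rpm, sense flips to −
signed output speed = -1803.3350 rpm

-1803.3350 rpm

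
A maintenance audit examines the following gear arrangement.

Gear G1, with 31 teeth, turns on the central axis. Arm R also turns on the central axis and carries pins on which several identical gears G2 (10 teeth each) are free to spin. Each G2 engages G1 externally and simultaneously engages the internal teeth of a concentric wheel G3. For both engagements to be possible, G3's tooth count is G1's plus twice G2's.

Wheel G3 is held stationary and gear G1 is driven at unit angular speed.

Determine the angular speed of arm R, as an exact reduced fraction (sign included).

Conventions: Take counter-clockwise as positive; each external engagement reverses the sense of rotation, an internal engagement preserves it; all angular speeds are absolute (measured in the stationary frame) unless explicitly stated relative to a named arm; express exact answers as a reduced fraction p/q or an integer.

class = planetary set [G3 = 31+2·10 = 51; Willis about the carrier]
ring teeth: 31 + 2·10 = 51
31(ω_sun−ω_arm) = −51(ω_ring−ω_arm),  ω_ring = 0, ω_sun = 1
31(1−ω_arm) = −51(0−ω_arm)  ⇒  82·ω_arm = 31  ⇒  ω_arm = 31/82
exact speed ratio = 31/82

31/82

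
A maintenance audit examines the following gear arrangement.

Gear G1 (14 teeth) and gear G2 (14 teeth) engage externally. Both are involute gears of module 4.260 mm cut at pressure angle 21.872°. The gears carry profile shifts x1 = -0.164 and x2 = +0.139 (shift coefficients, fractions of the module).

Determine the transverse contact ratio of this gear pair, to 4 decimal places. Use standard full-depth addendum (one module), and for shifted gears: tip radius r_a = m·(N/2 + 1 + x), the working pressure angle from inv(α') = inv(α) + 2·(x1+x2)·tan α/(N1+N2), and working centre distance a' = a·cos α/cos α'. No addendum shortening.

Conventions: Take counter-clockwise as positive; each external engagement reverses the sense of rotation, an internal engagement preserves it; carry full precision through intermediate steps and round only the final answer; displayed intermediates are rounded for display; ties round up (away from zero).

topology: single-mesh involute geometry — m = 4.260, 14T/14T pair
base radii: r_b1 = 27.673509, r_b2 = 27.673509
tip radii: r_a1 = 33.381360, r_a2 = 34.672140
inv(α') = inv(21.872°) + 2·(-0.164+0.139)·tan α/(14+14) = 0.01897462  ⇒  α' = 21.61378°
a' = a·cos α / cos α' = 59.6400·cos 21.872°/cos 21.61378° = 59.532900
action lengths: √(r_a1²−r_b1²) = 18.667943, √(r_a2²−r_b2²) = 20.888614
base pitch p_b = π·m·cos α = 12.419842
CR = (18.667943 + 20.888614 − 59.532900·sin 21.61378°)/12.419842 = 1.419319
contact ratio ≈ 1.4193

1.4193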